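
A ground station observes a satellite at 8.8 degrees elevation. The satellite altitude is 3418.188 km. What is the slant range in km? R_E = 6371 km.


h = 3418.188 km, el = 8.8 deg
d = -R_E*sin(el) + sqrt((R_E*sin(el))^2 + 2*R_E*h + h^2)
d = -6371.0000*sin(0.153589) + sqrt((6371.0000*0.1529858)^2 + 2*6371.0000*3418.188 + 3418.188^2)
d = 6521.2293 km

6521.2293 km


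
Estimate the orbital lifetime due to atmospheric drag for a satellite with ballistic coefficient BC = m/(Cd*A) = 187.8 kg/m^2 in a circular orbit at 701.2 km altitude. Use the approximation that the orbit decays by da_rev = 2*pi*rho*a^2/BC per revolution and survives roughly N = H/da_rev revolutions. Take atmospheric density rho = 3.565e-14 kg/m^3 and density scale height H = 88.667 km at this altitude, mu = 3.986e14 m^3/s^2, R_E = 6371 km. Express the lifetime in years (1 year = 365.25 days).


a = R_E + alt = 7072.2000 km = 7.0722e+06 m
da_rev = 2*pi*rho*a^2/BC = 2*pi*3.565e-14*(7.0722e+06)^2/187.8 = 0.0596558286 m per revolution
N = H/da_rev = 88667.0000 m / 0.0596558286 m = 1.4863091e+06 revolutions
P = 2*pi*sqrt(a^3/mu) = 5918.9275 s
lifetime = N*P = 1.4863091e+06 * 5918.9275 = 8.7973557e+09 s = 101821.2470 days
years = 101821.2470 / 365.25 = 278.7714 years

278.7714 years


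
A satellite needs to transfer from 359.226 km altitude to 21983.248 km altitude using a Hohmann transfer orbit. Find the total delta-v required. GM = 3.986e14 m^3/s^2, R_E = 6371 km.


r1 = 6730.2260 km = 6.730226e+06 m
r2 = 28354.2480 km = 2.8354248e+07 m
dv1 = sqrt(mu/r1)*(sqrt(2*r2/(r1+r2)) - 1) = 2088.2883 m/s
dv2 = sqrt(mu/r2)*(1 - sqrt(2*r1/(r1+r2))) = 1427.0084 m/s
total dv = |dv1| + |dv2| = 2088.2883 + 1427.0084 = 3515.2966 m/s = 3.5153 km/s

3.5153 km/s


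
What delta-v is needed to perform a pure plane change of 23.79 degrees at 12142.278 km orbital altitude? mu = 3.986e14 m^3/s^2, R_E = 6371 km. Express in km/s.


r = 18513.2780 km = 1.8513278e+07 m
V = sqrt(mu/r) = 4640.0962 m/s
di = 23.79 deg = 0.4152138 rad
dV = 2*V*sin(di/2) = 2*4640.0962*sin(0.2076069)
dV = 1912.8221 m/s = 1.9128 km/s

1.9128 km/s


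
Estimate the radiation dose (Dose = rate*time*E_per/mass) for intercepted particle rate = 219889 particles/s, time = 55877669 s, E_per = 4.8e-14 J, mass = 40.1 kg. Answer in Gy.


Total energy deposited = rate * time * E_per
  = 219889 * 55877669 * 4.8e-14 = 0.5897705 J
Dose = E_total / mass = 0.5897705 / 40.1
Dose = 0.01470749 Gy

0.0147 Gy


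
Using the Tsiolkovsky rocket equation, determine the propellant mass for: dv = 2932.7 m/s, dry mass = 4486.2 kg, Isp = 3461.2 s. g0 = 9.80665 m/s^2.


ve = Isp * g0 = 3461.2 * 9.80665 = 33942.776980 m/s
mass ratio = exp(dv/ve) = exp(2932.7/33942.776980) = 1.09024375
m_prop = m_dry * (mr - 1) = 4486.2 * (1.09024375 - 1)
m_prop = 404.8515 kg

404.8515 kg


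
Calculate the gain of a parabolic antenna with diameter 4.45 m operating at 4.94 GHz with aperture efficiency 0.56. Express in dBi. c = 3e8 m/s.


lambda = c/f = 3e8 / 4.94e+09 = 0.06072874 m
G = eta*(pi*D/lambda)^2 = 0.56*(pi*4.45/0.06072874)^2
G = 29676.9444 (linear)
G = 10*log10(29676.9444) = 44.7242 dBi

44.7242 dBi


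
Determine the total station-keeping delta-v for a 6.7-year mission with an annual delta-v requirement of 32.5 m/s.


dV = rate * years = 32.5 * 6.7
dV = 217.7500 m/s

217.7500 m/s


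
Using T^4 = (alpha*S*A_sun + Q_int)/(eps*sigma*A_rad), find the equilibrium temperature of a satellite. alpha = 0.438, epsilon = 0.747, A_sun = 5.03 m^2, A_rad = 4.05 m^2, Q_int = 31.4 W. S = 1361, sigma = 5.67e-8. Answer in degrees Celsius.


Numerator = alpha*S*A_sun + Q_int = 0.438*1361*5.03 + 31.4 = 3029.8735 W
Denominator = eps*sigma*A_rad = 0.747*5.67e-8*4.05 = 1.7153734e-07 W/K^4
T^4 = 1.7663055e+10 K^4
T = 364.5579 K = 91.4079 C

91.4079 degrees Celsius


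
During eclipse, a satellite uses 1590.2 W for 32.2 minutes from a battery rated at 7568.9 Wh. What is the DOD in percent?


E_used = P * t / 60 = 1590.2 * 32.2 / 60 = 853.4073 Wh
DOD = E_used / E_total * 100 = 853.4073 / 7568.9 * 100
DOD = 11.2752 %

11.2752 %


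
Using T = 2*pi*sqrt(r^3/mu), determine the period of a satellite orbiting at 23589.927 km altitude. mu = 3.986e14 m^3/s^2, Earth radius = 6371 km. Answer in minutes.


r = 29960.9270 km = 2.9960927e+07 m
T = 2*pi*sqrt(r^3/mu) = 2*pi*sqrt(2.689464e+22 / 3.986e14)
T = 51611.2159 s = 860.1869 min

860.1869 minutes


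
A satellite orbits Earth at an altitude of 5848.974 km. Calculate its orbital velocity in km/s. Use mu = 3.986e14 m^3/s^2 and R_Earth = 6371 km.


r = R_E + alt = 6371.0 + 5848.974 = 12219.9740 km = 1.2219974e+07 m
v = sqrt(mu/r) = sqrt(3.986e14 / 1.2219974e+07) = 5711.2807 m/s = 5.7113 km/s

5.7113 km/s


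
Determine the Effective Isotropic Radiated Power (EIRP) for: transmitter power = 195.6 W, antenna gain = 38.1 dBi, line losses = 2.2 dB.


Pt = 195.6 W = 22.9137 dBW
EIRP = Pt_dBW + Gt - losses = 22.9137 + 38.1 - 2.2 = 58.8137 dBW

58.8137 dBW


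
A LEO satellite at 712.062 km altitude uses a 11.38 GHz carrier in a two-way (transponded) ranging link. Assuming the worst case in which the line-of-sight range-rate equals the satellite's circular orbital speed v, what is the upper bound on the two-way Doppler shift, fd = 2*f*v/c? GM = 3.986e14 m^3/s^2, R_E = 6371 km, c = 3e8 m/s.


r = 7.083062e+06 m
v = sqrt(mu/r) = 7501.6729 m/s (worst-case radial velocity)
f = 11.38 GHz = 1.138e+10 Hz
fd = 2*f*v/c = 2*1.138e+10*7501.6729/3.0e+08
fd = 569126.9201 Hz

569126.9201 Hz


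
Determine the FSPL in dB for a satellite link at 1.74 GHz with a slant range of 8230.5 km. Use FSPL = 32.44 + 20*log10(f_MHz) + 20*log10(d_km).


f = 1.74 GHz = 1740.0000 MHz
d = 8230.5 km
FSPL = 32.44 + 20*log10(1740.0000) + 20*log10(8230.5)
FSPL = 32.44 + 64.8110 + 78.3085
FSPL = 175.5595 dB

175.5595 dB


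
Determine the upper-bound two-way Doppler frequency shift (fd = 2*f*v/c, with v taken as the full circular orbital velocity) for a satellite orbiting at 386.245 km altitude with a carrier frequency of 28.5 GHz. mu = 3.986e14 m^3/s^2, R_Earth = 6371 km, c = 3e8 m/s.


r = 6.757245e+06 m
v = sqrt(mu/r) = 7680.3996 m/s (worst-case radial velocity)
f = 28.5 GHz = 2.85e+10 Hz
fd = 2*f*v/c = 2*2.85e+10*7680.3996/3.0e+08
fd = 1.4592759e+06 Hz

1.4593e+06 Hz


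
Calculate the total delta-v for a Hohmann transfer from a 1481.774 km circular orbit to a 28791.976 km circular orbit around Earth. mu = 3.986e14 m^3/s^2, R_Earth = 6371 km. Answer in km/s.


r1 = 7852.7740 km = 7.852774e+06 m
r2 = 35162.9760 km = 3.5162976e+07 m
dv1 = sqrt(mu/r1)*(sqrt(2*r2/(r1+r2)) - 1) = 1985.0944 m/s
dv2 = sqrt(mu/r2)*(1 - sqrt(2*r1/(r1+r2))) = 1332.4553 m/s
total dv = |dv1| + |dv2| = 1985.0944 + 1332.4553 = 3317.5497 m/s = 3.3175 km/s

3.3175 km/s


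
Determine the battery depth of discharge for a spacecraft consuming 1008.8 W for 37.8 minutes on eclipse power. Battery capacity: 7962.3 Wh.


E_used = P * t / 60 = 1008.8 * 37.8 / 60 = 635.5440 Wh
DOD = E_used / E_total * 100 = 635.5440 / 7962.3 * 100
DOD = 7.9819 %

7.9819 %


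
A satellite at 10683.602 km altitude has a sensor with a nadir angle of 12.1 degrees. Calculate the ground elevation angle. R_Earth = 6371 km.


r = R_E + alt = 17054.6020 km
Law of sines in the satellite / Earth-center / ground-point triangle:
  sin(nadir)/R_E = sin(90 + el)/r  =>  cos(el) = (r/R_E)*sin(nadir)
cos(el) = (17054.6020 / 6371.0000) * sin(12.1 deg) = 0.5611303
el = arccos(0.5611303) = 55.8660 deg
(Earth-central angle = 90 - nadir - el = 22.0340 deg)

55.8660 degrees


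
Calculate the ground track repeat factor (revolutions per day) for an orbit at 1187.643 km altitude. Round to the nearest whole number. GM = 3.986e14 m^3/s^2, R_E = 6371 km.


r = 7.558643e+06 m
T = 2*pi*sqrt(r^3/mu) = 6539.9883 s = 108.9998 min
revs/day = 1440 / 108.9998 = 13.2110
Rounded: 13 revolutions per day

13 revolutions per day


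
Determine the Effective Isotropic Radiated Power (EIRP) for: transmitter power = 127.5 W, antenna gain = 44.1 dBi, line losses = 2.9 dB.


Pt = 127.5 W = 21.0551 dBW
EIRP = Pt_dBW + Gt - losses = 21.0551 + 44.1 - 2.9 = 62.2551 dBW

62.2551 dBW


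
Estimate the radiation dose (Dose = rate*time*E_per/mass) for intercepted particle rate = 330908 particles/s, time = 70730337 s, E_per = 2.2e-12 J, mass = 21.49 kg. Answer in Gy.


Total energy deposited = rate * time * E_per
  = 330908 * 70730337 * 2.2e-12 = 51.4915 J
Dose = E_total / mass = 51.4915 / 21.49
Dose = 2.3961 Gy

2.3961 Gy


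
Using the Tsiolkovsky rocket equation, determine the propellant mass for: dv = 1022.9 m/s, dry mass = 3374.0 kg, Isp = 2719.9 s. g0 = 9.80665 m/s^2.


ve = Isp * g0 = 2719.9 * 9.80665 = 26673.107335 m/s
mass ratio = exp(dv/ve) = exp(1022.9/26673.107335) = 1.03909432
m_prop = m_dry * (mr - 1) = 3374.0 * (1.03909432 - 1)
m_prop = 131.9042 kg

131.9042 kg


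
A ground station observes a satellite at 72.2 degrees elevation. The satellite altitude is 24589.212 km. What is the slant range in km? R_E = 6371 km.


h = 24589.212 km, el = 72.2 deg
d = -R_E*sin(el) + sqrt((R_E*sin(el))^2 + 2*R_E*h + h^2)
d = -6371.0000*sin(1.2601) + sqrt((6371.0000*0.9521294)^2 + 2*6371.0000*24589.212 + 24589.212^2)
d = 24832.8775 km

24832.8775 km


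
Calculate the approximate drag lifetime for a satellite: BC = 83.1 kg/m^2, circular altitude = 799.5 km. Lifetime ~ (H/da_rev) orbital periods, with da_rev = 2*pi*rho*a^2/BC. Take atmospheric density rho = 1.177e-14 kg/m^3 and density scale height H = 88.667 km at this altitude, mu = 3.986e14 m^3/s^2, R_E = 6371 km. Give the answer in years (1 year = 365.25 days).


a = R_E + alt = 7170.5000 km = 7.1705e+06 m
da_rev = 2*pi*rho*a^2/BC = 2*pi*1.177e-14*(7.1705e+06)^2/83.1 = 0.0457566465 m per revolution
N = H/da_rev = 88667.0000 m / 0.0457566465 m = 1.937795e+06 revolutions
P = 2*pi*sqrt(a^3/mu) = 6042.7605 s
lifetime = N*P = 1.937795e+06 * 6042.7605 = 1.1709631e+10 s = 135528.1362 days
years = 135528.1362 / 365.25 = 371.0558 years

371.0558 years


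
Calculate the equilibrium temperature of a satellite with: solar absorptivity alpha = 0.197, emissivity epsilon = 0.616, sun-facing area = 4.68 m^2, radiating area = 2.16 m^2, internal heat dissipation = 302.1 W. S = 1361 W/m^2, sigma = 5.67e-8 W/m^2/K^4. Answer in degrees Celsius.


Numerator = alpha*S*A_sun + Q_int = 0.197*1361*4.68 + 302.1 = 1556.8876 W
Denominator = eps*sigma*A_rad = 0.616*5.67e-8*2.16 = 7.5442752e-08 W/K^4
T^4 = 2.0636675e+10 K^4
T = 379.0181 K = 105.8681 C

105.8681 degrees Celsius


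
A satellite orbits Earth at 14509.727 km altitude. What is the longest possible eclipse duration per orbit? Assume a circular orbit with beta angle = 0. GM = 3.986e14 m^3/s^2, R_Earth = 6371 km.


r = 20880.7270 km
T = 500.4704 min
Eclipse fraction = arcsin(R_E/r)/pi = arcsin(6371.0000/20880.7270)/pi
= arcsin(0.3051139)/pi = 0.09869454
Eclipse duration = 0.09869454 * 500.4704 = 49.3937 min

49.3937 minutes


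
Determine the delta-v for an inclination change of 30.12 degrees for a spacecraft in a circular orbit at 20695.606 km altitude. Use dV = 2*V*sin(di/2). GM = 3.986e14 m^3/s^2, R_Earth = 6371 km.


r = 27066.6060 km = 2.7066606e+07 m
V = sqrt(mu/r) = 3837.5297 m/s
di = 30.12 deg = 0.5256932 rad
dV = 2*V*sin(di/2) = 2*3837.5297*sin(0.2628466)
dV = 1994.2139 m/s = 1.9942 km/s

1.9942 km/s


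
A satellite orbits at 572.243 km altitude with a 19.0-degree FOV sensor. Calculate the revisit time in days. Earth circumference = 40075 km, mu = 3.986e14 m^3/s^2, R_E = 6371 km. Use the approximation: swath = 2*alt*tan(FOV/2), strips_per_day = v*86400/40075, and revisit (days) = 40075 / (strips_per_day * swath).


swath = 2*572.243*tan(0.1658063) = 191.5213 km
v = sqrt(mu/r) = 7576.8286 m/s = 7.5768 km/s
strips/day = v*86400/40075 = 7.5768*86400/40075 = 16.3353
coverage/day = strips * swath = 16.3353 * 191.5213 = 3128.5615 km
revisit = 40075 / 3128.5615 = 12.8094 days

12.8094 days


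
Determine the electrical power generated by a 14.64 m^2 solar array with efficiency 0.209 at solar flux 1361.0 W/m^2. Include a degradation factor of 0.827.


P = area * eta * S * degradation
P = 14.64 * 0.209 * 1361.0 * 0.827
P = 3443.9037 W

3443.9037 W


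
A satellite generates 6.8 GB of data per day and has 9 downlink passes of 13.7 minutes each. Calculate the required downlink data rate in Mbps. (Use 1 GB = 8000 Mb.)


total contact time = 9 * 13.7 * 60 = 7398.0000 s
data = 6.8 GB = 54400.0000 Mb
rate = 54400.0000 / 7398.0000 = 7.3533 Mbps

7.3533 Mbps


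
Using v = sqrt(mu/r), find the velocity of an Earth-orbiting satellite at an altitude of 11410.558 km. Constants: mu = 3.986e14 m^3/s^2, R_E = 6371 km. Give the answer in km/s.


r = R_E + alt = 6371.0 + 11410.558 = 17781.5580 km = 1.7781558e+07 m
v = sqrt(mu/r) = sqrt(3.986e14 / 1.7781558e+07) = 4734.6049 m/s = 4.7346 km/s

4.7346 km/s


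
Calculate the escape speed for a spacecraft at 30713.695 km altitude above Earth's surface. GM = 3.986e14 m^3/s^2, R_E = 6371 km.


r = 6371.0 + 30713.695 = 37084.6950 km = 3.7084695e+07 m
v_esc = sqrt(2*mu/r) = sqrt(2*3.986e14 / 3.7084695e+07)
v_esc = 4636.4576 m/s = 4.6365 km/s

4.6365 km/s


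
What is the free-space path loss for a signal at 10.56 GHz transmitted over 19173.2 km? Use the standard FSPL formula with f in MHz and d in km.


f = 10.56 GHz = 10560.0000 MHz
d = 19173.2 km
FSPL = 32.44 + 20*log10(10560.0000) + 20*log10(19173.2)
FSPL = 32.44 + 80.4733 + 85.6539
FSPL = 198.5672 dB

198.5672 dB


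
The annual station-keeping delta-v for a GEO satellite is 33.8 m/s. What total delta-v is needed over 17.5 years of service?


dV = rate * years = 33.8 * 17.5
dV = 591.5000 m/s

591.5000 m/s


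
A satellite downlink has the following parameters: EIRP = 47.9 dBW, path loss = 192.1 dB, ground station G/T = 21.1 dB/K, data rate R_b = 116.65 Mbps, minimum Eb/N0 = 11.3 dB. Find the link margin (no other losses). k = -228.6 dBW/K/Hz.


C/N0 = EIRP - FSPL + G/T - k = 47.9 - 192.1 + 21.1 - (-228.6)
C/N0 = 105.5000 dB-Hz
R_b = 116.65 Mbps = 1.1665e+08 bps -> 10*log10(R_b) = 80.6688 dB-Hz
Eb/N0 = C/N0 - 10*log10(R_b) = 105.5000 - 80.6688 = 24.8312 dB
Margin = Eb/N0 - Eb/N0_req = 24.8312 - 11.3 = 13.5312 dB (link closes)

13.5312 dB


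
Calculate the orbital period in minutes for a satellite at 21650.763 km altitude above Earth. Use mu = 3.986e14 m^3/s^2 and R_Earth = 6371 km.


r = 28021.7630 km = 2.8021763e+07 m
T = 2*pi*sqrt(r^3/mu) = 2*pi*sqrt(2.2003226e+22 / 3.986e14)
T = 46682.5321 s = 778.0422 min

778.0422 minutes


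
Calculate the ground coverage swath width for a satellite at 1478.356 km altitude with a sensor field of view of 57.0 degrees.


FOV = 57.0 deg = 0.9948377 rad
swath = 2 * alt * tan(FOV/2) = 2 * 1478.356 * tan(0.4974188)
swath = 2 * 1478.356 * 0.5429557
swath = 1605.3636 km

1605.3636 km


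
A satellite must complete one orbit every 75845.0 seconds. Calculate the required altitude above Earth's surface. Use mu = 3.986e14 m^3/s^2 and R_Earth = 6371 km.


T = 75845.0 s
r = (mu*T^2/(4*pi^2))^(1/3) = (3.986e14 * 75845.0^2 / (4*pi^2))^(1/3)
r = 3.87267e+07 m = 38726.6999 km
alt = r - R_E = 38726.6999 - 6371 = 32355.6999 km

32355.6999 km


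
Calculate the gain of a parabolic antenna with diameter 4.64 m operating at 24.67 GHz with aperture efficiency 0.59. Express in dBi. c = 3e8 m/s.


lambda = c/f = 3e8 / 2.467e+10 = 0.01216052 m
G = eta*(pi*D/lambda)^2 = 0.59*(pi*4.64/0.01216052)^2
G = 847780.6652 (linear)
G = 10*log10(847780.6652) = 59.2828 dBi

59.2828 dBi


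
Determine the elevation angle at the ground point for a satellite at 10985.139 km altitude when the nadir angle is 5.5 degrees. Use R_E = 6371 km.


r = R_E + alt = 17356.1390 km
Law of sines in the satellite / Earth-center / ground-point triangle:
  sin(nadir)/R_E = sin(90 + el)/r  =>  cos(el) = (r/R_E)*sin(nadir)
cos(el) = (17356.1390 / 6371.0000) * sin(5.5 deg) = 0.2611069
el = arccos(0.2611069) = 74.8642 deg
(Earth-central angle = 90 - nadir - el = 9.6358 deg)

74.8642 degrees


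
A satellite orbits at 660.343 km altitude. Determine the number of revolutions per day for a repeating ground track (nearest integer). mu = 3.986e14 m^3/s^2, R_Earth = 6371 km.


r = 7.031343e+06 m
T = 2*pi*sqrt(r^3/mu) = 5867.7101 s = 97.7952 min
revs/day = 1440 / 97.7952 = 14.7247
Rounded: 15 revolutions per day

15 revolutions per day


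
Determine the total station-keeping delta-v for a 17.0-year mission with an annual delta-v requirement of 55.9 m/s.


dV = rate * years = 55.9 * 17.0
dV = 950.3000 m/s

950.3000 m/s


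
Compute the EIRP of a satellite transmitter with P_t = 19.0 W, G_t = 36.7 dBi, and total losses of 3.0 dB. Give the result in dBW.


Pt = 19.0 W = 12.7875 dBW
EIRP = Pt_dBW + Gt - losses = 12.7875 + 36.7 - 3.0 = 46.4875 dBW

46.4875 dBW


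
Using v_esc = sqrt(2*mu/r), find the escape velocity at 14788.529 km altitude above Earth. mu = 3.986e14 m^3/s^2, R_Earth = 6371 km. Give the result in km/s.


r = 6371.0 + 14788.529 = 21159.5290 km = 2.1159529e+07 m
v_esc = sqrt(2*mu/r) = sqrt(2*3.986e14 / 2.1159529e+07)
v_esc = 6138.0532 m/s = 6.1381 km/s

6.1381 km/s


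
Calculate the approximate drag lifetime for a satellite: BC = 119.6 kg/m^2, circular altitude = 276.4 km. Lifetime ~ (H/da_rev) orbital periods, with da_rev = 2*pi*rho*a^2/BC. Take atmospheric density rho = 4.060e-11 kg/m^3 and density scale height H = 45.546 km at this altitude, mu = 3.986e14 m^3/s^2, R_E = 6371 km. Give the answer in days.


a = R_E + alt = 6647.4000 km = 6.6474e+06 m
da_rev = 2*pi*rho*a^2/BC = 2*pi*4.060e-11*(6.6474e+06)^2/119.6 = 94.249347 m per revolution
N = H/da_rev = 45546.0000 m / 94.249347 m = 483.2500 revolutions
P = 2*pi*sqrt(a^3/mu) = 5393.7267 s
lifetime = N*P = 483.2500 * 5393.7267 = 2.6065186e+06 s = 30.1680 days

30.1680 days


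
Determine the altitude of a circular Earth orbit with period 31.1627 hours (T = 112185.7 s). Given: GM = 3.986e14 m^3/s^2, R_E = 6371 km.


T = 112185.7 s
r = (mu*T^2/(4*pi^2))^(1/3) = (3.986e14 * 112185.7^2 / (4*pi^2))^(1/3)
r = 5.0274858e+07 m = 50274.8582 km
alt = r - R_E = 50274.8582 - 6371 = 43903.8582 km

43903.8582 km


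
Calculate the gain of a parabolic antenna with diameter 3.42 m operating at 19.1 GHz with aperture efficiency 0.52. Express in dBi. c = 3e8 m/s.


lambda = c/f = 3e8 / 1.91e+10 = 0.01570681 m
G = eta*(pi*D/lambda)^2 = 0.52*(pi*3.42/0.01570681)^2
G = 243320.9628 (linear)
G = 10*log10(243320.9628) = 53.8618 dBi

53.8618 dBi


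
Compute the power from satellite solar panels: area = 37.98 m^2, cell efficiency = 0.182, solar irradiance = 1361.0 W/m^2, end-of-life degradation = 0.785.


P = area * eta * S * degradation
P = 37.98 * 0.182 * 1361.0 * 0.785
P = 7385.0617 W

7385.0617 W


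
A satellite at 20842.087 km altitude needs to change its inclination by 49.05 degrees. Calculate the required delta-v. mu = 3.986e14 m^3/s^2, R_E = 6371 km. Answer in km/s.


r = 27213.0870 km = 2.7213087e+07 m
V = sqrt(mu/r) = 3827.1875 m/s
di = 49.05 deg = 0.856084 rad
dV = 2*V*sin(di/2) = 2*3827.1875*sin(0.428042)
dV = 3177.2564 m/s = 3.1773 km/s

3.1773 km/s


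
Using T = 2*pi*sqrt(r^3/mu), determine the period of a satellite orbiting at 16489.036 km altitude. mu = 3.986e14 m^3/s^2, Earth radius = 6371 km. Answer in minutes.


r = 22860.0360 km = 2.2860036e+07 m
T = 2*pi*sqrt(r^3/mu) = 2*pi*sqrt(1.1946226e+22 / 3.986e14)
T = 34397.4768 s = 573.2913 min

573.2913 minutes


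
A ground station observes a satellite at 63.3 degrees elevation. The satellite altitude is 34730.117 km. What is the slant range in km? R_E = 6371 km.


h = 34730.117 km, el = 63.3 deg
d = -R_E*sin(el) + sqrt((R_E*sin(el))^2 + 2*R_E*h + h^2)
d = -6371.0000*sin(1.1048) + sqrt((6371.0000*0.8933714)^2 + 2*6371.0000*34730.117 + 34730.117^2)
d = 35309.6391 km

35309.6391 km


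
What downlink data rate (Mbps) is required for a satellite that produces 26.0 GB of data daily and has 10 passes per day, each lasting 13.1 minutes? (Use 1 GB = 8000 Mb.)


total contact time = 10 * 13.1 * 60 = 7860.0000 s
data = 26.0 GB = 208000.0000 Mb
rate = 208000.0000 / 7860.0000 = 26.4631 Mbps

26.4631 Mbps


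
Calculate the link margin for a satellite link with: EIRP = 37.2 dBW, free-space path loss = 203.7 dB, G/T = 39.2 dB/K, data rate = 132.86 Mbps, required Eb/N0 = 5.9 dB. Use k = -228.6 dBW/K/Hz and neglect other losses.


C/N0 = EIRP - FSPL + G/T - k = 37.2 - 203.7 + 39.2 - (-228.6)
C/N0 = 101.3000 dB-Hz
R_b = 132.86 Mbps = 1.3286e+08 bps -> 10*log10(R_b) = 81.2339 dB-Hz
Eb/N0 = C/N0 - 10*log10(R_b) = 101.3000 - 81.2339 = 20.0661 dB
Margin = Eb/N0 - Eb/N0_req = 20.0661 - 5.9 = 14.1661 dB (link closes)

14.1661 dB


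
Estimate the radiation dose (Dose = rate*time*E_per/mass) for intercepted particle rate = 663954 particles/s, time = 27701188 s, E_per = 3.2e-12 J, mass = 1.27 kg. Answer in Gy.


Total energy deposited = rate * time * E_per
  = 663954 * 27701188 * 3.2e-12 = 58.8554 J
Dose = E_total / mass = 58.8554 / 1.27
Dose = 46.3428 Gy

46.3428 Gy


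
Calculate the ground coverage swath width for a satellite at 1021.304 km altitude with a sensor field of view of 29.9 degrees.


FOV = 29.9 deg = 0.5218534 rad
swath = 2 * alt * tan(FOV/2) = 2 * 1021.304 * tan(0.2609267)
swath = 2 * 1021.304 * 0.2670141
swath = 545.4051 km

545.4051 km


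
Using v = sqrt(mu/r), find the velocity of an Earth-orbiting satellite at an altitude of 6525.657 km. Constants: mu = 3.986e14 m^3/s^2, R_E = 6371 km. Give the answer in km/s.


r = R_E + alt = 6371.0 + 6525.657 = 12896.6570 km = 1.2896657e+07 m
v = sqrt(mu/r) = sqrt(3.986e14 / 1.2896657e+07) = 5559.4275 m/s = 5.5594 km/s

5.5594 km/s


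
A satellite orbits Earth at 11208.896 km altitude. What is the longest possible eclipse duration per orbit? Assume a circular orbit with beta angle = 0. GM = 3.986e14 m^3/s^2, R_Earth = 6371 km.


r = 17579.8960 km
T = 386.6201 min
Eclipse fraction = arcsin(R_E/r)/pi = arcsin(6371.0000/17579.8960)/pi
= arcsin(0.3624026)/pi = 0.1180435
Eclipse duration = 0.1180435 * 386.6201 = 45.6380 min

45.6380 minutes


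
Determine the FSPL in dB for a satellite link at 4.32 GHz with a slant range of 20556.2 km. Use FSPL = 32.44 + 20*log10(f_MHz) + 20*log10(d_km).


f = 4.32 GHz = 4320.0000 MHz
d = 20556.2 km
FSPL = 32.44 + 20*log10(4320.0000) + 20*log10(20556.2)
FSPL = 32.44 + 72.7097 + 86.2589
FSPL = 191.4085 dB

191.4085 dB


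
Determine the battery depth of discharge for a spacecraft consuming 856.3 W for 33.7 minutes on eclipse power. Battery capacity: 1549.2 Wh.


E_used = P * t / 60 = 856.3 * 33.7 / 60 = 480.9552 Wh
DOD = E_used / E_total * 100 = 480.9552 / 1549.2 * 100
DOD = 31.0454 %

31.0454 %


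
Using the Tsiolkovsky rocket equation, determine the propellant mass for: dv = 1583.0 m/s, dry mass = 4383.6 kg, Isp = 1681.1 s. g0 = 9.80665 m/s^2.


ve = Isp * g0 = 1681.1 * 9.80665 = 16485.959315 m/s
mass ratio = exp(dv/ve) = exp(1583.0/16485.959315) = 1.10078229
m_prop = m_dry * (mr - 1) = 4383.6 * (1.10078229 - 1)
m_prop = 441.7893 kg

441.7893 kg


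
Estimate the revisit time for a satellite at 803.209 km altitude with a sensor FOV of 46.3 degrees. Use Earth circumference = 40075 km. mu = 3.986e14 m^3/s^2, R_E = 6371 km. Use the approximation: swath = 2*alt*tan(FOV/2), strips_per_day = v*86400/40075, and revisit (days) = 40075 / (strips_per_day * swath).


swath = 2*803.209*tan(0.4040437) = 686.8529 km
v = sqrt(mu/r) = 7453.8669 m/s = 7.4539 km/s
strips/day = v*86400/40075 = 7.4539*86400/40075 = 16.0702
coverage/day = strips * swath = 16.0702 * 686.8529 = 11037.8773 km
revisit = 40075 / 11037.8773 = 3.6307 days

3.6307 days


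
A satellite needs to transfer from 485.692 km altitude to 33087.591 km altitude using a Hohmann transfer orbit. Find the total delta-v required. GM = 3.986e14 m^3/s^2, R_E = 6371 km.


r1 = 6856.6920 km = 6.856692e+06 m
r2 = 39458.5910 km = 3.9458591e+07 m
dv1 = sqrt(mu/r1)*(sqrt(2*r2/(r1+r2)) - 1) = 2328.0641 m/s
dv2 = sqrt(mu/r2)*(1 - sqrt(2*r1/(r1+r2))) = 1448.8717 m/s
total dv = |dv1| + |dv2| = 2328.0641 + 1448.8717 = 3776.9358 m/s = 3.7769 km/s

3.7769 km/s


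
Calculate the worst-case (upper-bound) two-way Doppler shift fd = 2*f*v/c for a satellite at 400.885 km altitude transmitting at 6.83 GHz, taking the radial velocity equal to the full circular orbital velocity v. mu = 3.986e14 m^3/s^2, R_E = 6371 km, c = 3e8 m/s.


r = 6.771885e+06 m
v = sqrt(mu/r) = 7672.0930 m/s (worst-case radial velocity)
f = 6.83 GHz = 6.83e+09 Hz
fd = 2*f*v/c = 2*6.83e+09*7672.0930/3.0e+08
fd = 349335.9690 Hz

349335.9690 Hz


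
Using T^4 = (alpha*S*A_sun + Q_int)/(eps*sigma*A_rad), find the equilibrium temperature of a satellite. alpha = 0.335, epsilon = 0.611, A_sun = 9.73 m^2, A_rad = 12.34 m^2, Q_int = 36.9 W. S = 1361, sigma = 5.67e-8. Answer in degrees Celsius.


Numerator = alpha*S*A_sun + Q_int = 0.335*1361*9.73 + 36.9 = 4473.1475 W
Denominator = eps*sigma*A_rad = 0.611*5.67e-8*12.34 = 4.2750326e-07 W/K^4
T^4 = 1.0463423e+10 K^4
T = 319.8294 K = 46.6794 C

46.6794 degrees Celsius


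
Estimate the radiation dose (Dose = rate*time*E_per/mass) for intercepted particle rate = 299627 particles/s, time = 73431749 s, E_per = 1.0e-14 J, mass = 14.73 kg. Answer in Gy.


Total energy deposited = rate * time * E_per
  = 299627 * 73431749 * 1.0e-14 = 0.2200213 J
Dose = E_total / mass = 0.2200213 / 14.73
Dose = 0.01493695 Gy

0.0149 Gy


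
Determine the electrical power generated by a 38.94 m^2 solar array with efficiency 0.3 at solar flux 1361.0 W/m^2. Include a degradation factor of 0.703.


P = area * eta * S * degradation
P = 38.94 * 0.3 * 1361.0 * 0.703
P = 11177.1390 W

11177.1390 W


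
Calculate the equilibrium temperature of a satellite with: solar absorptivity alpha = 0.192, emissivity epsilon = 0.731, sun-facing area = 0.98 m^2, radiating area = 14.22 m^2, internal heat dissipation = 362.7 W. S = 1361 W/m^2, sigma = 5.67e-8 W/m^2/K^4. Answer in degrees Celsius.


Numerator = alpha*S*A_sun + Q_int = 0.192*1361*0.98 + 362.7 = 618.7858 W
Denominator = eps*sigma*A_rad = 0.731*5.67e-8*14.22 = 5.8938629e-07 W/K^4
T^4 = 1.0498815e+09 K^4
T = 180.0052 K = -93.1448 C

-93.1448 degrees Celsius


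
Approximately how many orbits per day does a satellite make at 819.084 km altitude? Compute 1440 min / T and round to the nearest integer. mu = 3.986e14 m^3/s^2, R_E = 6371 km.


r = 7.190084e+06 m
T = 2*pi*sqrt(r^3/mu) = 6067.5333 s = 101.1256 min
revs/day = 1440 / 101.1256 = 14.2397
Rounded: 14 revolutions per day

14 revolutions per day


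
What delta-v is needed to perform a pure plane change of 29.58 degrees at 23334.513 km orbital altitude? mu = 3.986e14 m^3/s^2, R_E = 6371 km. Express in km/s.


r = 29705.5130 km = 2.9705513e+07 m
V = sqrt(mu/r) = 3663.1113 m/s
di = 29.58 deg = 0.5162684 rad
dV = 2*V*sin(di/2) = 2*3663.1113*sin(0.2581342)
dV = 1870.2162 m/s = 1.8702 km/s

1.8702 km/s


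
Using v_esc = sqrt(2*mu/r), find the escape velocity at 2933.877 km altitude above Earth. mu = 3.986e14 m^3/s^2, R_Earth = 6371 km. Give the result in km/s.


r = 6371.0 + 2933.877 = 9304.8770 km = 9.304877e+06 m
v_esc = sqrt(2*mu/r) = sqrt(2*3.986e14 / 9.304877e+06)
v_esc = 9256.1062 m/s = 9.2561 km/s

9.2561 km/s


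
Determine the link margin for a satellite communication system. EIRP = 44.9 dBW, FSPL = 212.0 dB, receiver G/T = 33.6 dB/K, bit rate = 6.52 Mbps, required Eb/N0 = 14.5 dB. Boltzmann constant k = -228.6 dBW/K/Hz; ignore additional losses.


C/N0 = EIRP - FSPL + G/T - k = 44.9 - 212.0 + 33.6 - (-228.6)
C/N0 = 95.1000 dB-Hz
R_b = 6.52 Mbps = 6.52e+06 bps -> 10*log10(R_b) = 68.1425 dB-Hz
Eb/N0 = C/N0 - 10*log10(R_b) = 95.1000 - 68.1425 = 26.9575 dB
Margin = Eb/N0 - Eb/N0_req = 26.9575 - 14.5 = 12.4575 dB (link closes)

12.4575 dB


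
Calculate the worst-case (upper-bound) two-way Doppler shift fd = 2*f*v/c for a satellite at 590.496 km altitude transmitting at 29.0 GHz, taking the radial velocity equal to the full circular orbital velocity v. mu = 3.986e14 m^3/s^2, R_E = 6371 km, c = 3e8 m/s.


r = 6.961496e+06 m
v = sqrt(mu/r) = 7566.8889 m/s (worst-case radial velocity)
f = 29.0 GHz = 2.9e+10 Hz
fd = 2*f*v/c = 2*2.9e+10*7566.8889/3.0e+08
fd = 1.4629319e+06 Hz

1.4629e+06 Hz


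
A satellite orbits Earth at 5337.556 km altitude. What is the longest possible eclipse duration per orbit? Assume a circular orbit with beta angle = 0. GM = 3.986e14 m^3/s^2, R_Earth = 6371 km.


r = 11708.5560 km
T = 210.1430 min
Eclipse fraction = arcsin(R_E/r)/pi = arcsin(6371.0000/11708.5560)/pi
= arcsin(0.544132)/pi = 0.1831409
Eclipse duration = 0.1831409 * 210.1430 = 38.4858 min

38.4858 minutes


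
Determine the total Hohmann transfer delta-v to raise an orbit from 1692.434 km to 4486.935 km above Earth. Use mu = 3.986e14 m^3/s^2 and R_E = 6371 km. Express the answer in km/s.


r1 = 8063.4340 km = 8.063434e+06 m
r2 = 10857.9350 km = 1.0857935e+07 m
dv1 = sqrt(mu/r1)*(sqrt(2*r2/(r1+r2)) - 1) = 501.3219 m/s
dv2 = sqrt(mu/r2)*(1 - sqrt(2*r1/(r1+r2))) = 465.2870 m/s
total dv = |dv1| + |dv2| = 501.3219 + 465.2870 = 966.6089 m/s = 0.9666089 km/s

0.9666 km/s


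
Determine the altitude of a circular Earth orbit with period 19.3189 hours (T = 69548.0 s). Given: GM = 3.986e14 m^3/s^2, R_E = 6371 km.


T = 69548.0 s
r = (mu*T^2/(4*pi^2))^(1/3) = (3.986e14 * 69548.0^2 / (4*pi^2))^(1/3)
r = 3.6552376e+07 m = 36552.3763 km
alt = r - R_E = 36552.3763 - 6371 = 30181.3763 km

30181.3763 km


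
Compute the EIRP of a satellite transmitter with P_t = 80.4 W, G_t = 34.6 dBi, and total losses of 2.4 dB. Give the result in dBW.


Pt = 80.4 W = 19.0526 dBW
EIRP = Pt_dBW + Gt - losses = 19.0526 + 34.6 - 2.4 = 51.2526 dBW

51.2526 dBW


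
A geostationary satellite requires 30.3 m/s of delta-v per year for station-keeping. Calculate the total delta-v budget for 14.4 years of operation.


dV = rate * years = 30.3 * 14.4
dV = 436.3200 m/s

436.3200 m/s


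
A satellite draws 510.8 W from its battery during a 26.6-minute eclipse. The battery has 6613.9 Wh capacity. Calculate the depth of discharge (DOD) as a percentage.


E_used = P * t / 60 = 510.8 * 26.6 / 60 = 226.4547 Wh
DOD = E_used / E_total * 100 = 226.4547 / 6613.9 * 100
DOD = 3.4239 %

3.4239 %


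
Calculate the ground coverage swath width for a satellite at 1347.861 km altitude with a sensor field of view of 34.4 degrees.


FOV = 34.4 deg = 0.6003933 rad
swath = 2 * alt * tan(FOV/2) = 2 * 1347.861 * tan(0.3001966)
swath = 2 * 1347.861 * 0.3095517
swath = 834.4654 km

834.4654 km


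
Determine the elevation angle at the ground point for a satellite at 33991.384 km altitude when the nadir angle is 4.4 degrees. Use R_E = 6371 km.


r = R_E + alt = 40362.3840 km
Law of sines in the satellite / Earth-center / ground-point triangle:
  sin(nadir)/R_E = sin(90 + el)/r  =>  cos(el) = (r/R_E)*sin(nadir)
cos(el) = (40362.3840 / 6371.0000) * sin(4.4 deg) = 0.4860403
el = arccos(0.4860403) = 60.9193 deg
(Earth-central angle = 90 - nadir - el = 24.6807 deg)

60.9193 degrees


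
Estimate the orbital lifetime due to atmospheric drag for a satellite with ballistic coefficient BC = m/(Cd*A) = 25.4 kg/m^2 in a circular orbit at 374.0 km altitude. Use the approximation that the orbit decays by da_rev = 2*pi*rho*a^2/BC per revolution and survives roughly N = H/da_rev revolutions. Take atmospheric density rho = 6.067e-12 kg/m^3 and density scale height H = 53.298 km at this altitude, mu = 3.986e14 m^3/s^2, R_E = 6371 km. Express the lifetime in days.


a = R_E + alt = 6745.0000 km = 6.745e+06 m
da_rev = 2*pi*rho*a^2/BC = 2*pi*6.067e-12*(6.745e+06)^2/25.4 = 68.278513 m per revolution
N = H/da_rev = 53298.0000 m / 68.278513 m = 780.5970 revolutions
P = 2*pi*sqrt(a^3/mu) = 5512.9513 s
lifetime = N*P = 780.5970 * 5512.9513 = 4.303393e+06 s = 49.8078 days

49.8078 days


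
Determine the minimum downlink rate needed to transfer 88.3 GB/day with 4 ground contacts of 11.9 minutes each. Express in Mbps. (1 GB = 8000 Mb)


total contact time = 4 * 11.9 * 60 = 2856.0000 s
data = 88.3 GB = 706400.0000 Mb
rate = 706400.0000 / 2856.0000 = 247.3389 Mbps

247.3389 Mbps


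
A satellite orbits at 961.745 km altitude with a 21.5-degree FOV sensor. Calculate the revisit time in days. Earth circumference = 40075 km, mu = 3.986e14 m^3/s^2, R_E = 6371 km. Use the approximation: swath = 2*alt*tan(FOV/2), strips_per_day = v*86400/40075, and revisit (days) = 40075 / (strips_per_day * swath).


swath = 2*961.745*tan(0.1876229) = 365.1860 km
v = sqrt(mu/r) = 7372.8493 m/s = 7.3728 km/s
strips/day = v*86400/40075 = 7.3728*86400/40075 = 15.8956
coverage/day = strips * swath = 15.8956 * 365.1860 = 5804.8322 km
revisit = 40075 / 5804.8322 = 6.9037 days

6.9037 days


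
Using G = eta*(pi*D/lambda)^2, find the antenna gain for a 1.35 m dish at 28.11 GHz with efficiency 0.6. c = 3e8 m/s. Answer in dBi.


lambda = c/f = 3e8 / 2.811e+10 = 0.01067236 m
G = eta*(pi*D/lambda)^2 = 0.6*(pi*1.35/0.01067236)^2
G = 94754.0353 (linear)
G = 10*log10(94754.0353) = 49.7660 dBi

49.7660 dBi


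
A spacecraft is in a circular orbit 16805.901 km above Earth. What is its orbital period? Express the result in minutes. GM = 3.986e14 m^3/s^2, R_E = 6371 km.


r = 23176.9010 km = 2.3176901e+07 m
T = 2*pi*sqrt(r^3/mu) = 2*pi*sqrt(1.2449907e+22 / 3.986e14)
T = 35115.1291 s = 585.2522 min

585.2522 minutes


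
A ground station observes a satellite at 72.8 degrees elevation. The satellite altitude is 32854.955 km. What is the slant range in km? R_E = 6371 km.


h = 32854.955 km, el = 72.8 deg
d = -R_E*sin(el) + sqrt((R_E*sin(el))^2 + 2*R_E*h + h^2)
d = -6371.0000*sin(1.2706) + sqrt((6371.0000*0.9552784)^2 + 2*6371.0000*32854.955 + 32854.955^2)
d = 33094.6088 km

33094.6088 km


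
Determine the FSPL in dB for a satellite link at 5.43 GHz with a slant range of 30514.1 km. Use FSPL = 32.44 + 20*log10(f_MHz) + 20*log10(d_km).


f = 5.43 GHz = 5430.0000 MHz
d = 30514.1 km
FSPL = 32.44 + 20*log10(5430.0000) + 20*log10(30514.1)
FSPL = 32.44 + 74.6960 + 89.6900
FSPL = 196.8260 dB

196.8260 dB


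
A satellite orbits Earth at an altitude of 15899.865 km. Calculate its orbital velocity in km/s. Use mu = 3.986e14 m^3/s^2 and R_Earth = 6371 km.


r = R_E + alt = 6371.0 + 15899.865 = 22270.8650 km = 2.2270865e+07 m
v = sqrt(mu/r) = sqrt(3.986e14 / 2.2270865e+07) = 4230.5819 m/s = 4.2306 km/s

4.2306 km/s


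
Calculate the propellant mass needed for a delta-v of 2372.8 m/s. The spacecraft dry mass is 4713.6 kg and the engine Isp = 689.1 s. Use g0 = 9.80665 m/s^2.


ve = Isp * g0 = 689.1 * 9.80665 = 6757.762515 m/s
mass ratio = exp(dv/ve) = exp(2372.8/6757.762515) = 1.42066083
m_prop = m_dry * (mr - 1) = 4713.6 * (1.42066083 - 1)
m_prop = 1982.8269 kg

1982.8269 kg


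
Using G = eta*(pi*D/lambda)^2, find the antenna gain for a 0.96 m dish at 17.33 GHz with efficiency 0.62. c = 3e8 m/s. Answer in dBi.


lambda = c/f = 3e8 / 1.733e+10 = 0.01731102 m
G = eta*(pi*D/lambda)^2 = 0.62*(pi*0.96/0.01731102)^2
G = 18818.6522 (linear)
G = 10*log10(18818.6522) = 42.7459 dBi

42.7459 dBi


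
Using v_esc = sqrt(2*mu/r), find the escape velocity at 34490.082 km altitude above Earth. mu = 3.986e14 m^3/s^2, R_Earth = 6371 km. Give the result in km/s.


r = 6371.0 + 34490.082 = 40861.0820 km = 4.0861082e+07 m
v_esc = sqrt(2*mu/r) = sqrt(2*3.986e14 / 4.0861082e+07)
v_esc = 4417.0134 m/s = 4.4170 km/s

4.4170 km/s


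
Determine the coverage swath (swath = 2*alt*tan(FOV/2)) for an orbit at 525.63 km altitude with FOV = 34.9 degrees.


FOV = 34.9 deg = 0.6091199 rad
swath = 2 * alt * tan(FOV/2) = 2 * 525.63 * tan(0.30456)
swath = 2 * 525.63 * 0.3143396
swath = 330.4527 km

330.4527 km


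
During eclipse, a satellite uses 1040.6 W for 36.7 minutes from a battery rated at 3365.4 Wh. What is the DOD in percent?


E_used = P * t / 60 = 1040.6 * 36.7 / 60 = 636.5003 Wh
DOD = E_used / E_total * 100 = 636.5003 / 3365.4 * 100
DOD = 18.9131 %

18.9131 %


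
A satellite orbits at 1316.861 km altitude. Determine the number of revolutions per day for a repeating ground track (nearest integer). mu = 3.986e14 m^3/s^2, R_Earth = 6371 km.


r = 7.687861e+06 m
T = 2*pi*sqrt(r^3/mu) = 6708.4086 s = 111.8068 min
revs/day = 1440 / 111.8068 = 12.8794
Rounded: 13 revolutions per day

13 revolutions per day


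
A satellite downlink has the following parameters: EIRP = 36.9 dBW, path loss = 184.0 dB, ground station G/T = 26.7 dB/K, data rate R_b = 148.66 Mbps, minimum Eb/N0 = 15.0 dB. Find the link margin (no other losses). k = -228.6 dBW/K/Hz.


C/N0 = EIRP - FSPL + G/T - k = 36.9 - 184.0 + 26.7 - (-228.6)
C/N0 = 108.2000 dB-Hz
R_b = 148.66 Mbps = 1.4866e+08 bps -> 10*log10(R_b) = 81.7219 dB-Hz
Eb/N0 = C/N0 - 10*log10(R_b) = 108.2000 - 81.7219 = 26.4781 dB
Margin = Eb/N0 - Eb/N0_req = 26.4781 - 15.0 = 11.4781 dB (link closes)

11.4781 dB


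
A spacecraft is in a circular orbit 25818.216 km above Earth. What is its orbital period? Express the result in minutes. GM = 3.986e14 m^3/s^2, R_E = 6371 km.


r = 32189.2160 km = 3.2189216e+07 m
T = 2*pi*sqrt(r^3/mu) = 2*pi*sqrt(3.3352715e+22 / 3.986e14)
T = 57474.7141 s = 957.9119 min

957.9119 minutes


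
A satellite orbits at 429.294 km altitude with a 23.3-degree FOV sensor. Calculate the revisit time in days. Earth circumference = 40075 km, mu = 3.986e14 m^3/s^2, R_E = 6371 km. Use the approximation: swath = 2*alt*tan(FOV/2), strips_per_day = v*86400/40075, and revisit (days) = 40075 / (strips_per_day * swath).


swath = 2*429.294*tan(0.2033309) = 177.0238 km
v = sqrt(mu/r) = 7656.0507 m/s = 7.6561 km/s
strips/day = v*86400/40075 = 7.6561*86400/40075 = 16.5061
coverage/day = strips * swath = 16.5061 * 177.0238 = 2921.9758 km
revisit = 40075 / 2921.9758 = 13.7150 days

13.7150 days


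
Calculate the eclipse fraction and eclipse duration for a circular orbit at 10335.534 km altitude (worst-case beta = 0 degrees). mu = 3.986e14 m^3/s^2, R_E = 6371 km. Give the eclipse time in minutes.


r = 16706.5340 km
T = 358.1702 min
Eclipse fraction = arcsin(R_E/r)/pi = arcsin(6371.0000/16706.5340)/pi
= arcsin(0.3813478)/pi = 0.12454
Eclipse duration = 0.12454 * 358.1702 = 44.6065 min

44.6065 minutes


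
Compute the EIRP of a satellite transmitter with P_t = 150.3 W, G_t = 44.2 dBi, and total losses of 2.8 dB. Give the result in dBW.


Pt = 150.3 W = 21.7696 dBW
EIRP = Pt_dBW + Gt - losses = 21.7696 + 44.2 - 2.8 = 63.1696 dBW

63.1696 dBW


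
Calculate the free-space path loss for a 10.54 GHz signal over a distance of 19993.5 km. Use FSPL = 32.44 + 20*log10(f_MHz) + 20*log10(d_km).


f = 10.54 GHz = 10540.0000 MHz
d = 19993.5 km
FSPL = 32.44 + 20*log10(10540.0000) + 20*log10(19993.5)
FSPL = 32.44 + 80.4568 + 86.0178
FSPL = 198.9146 dB

198.9146 dB


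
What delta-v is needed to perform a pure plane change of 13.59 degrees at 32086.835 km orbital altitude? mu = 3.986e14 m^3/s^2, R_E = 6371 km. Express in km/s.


r = 38457.8350 km = 3.8457835e+07 m
V = sqrt(mu/r) = 3219.4096 m/s
di = 13.59 deg = 0.2371902 rad
dV = 2*V*sin(di/2) = 2*3219.4096*sin(0.1185951)
dV = 761.8238 m/s = 0.7618238 km/s

0.7618 km/s


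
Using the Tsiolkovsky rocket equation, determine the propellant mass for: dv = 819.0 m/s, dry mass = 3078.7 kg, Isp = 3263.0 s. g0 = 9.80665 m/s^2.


ve = Isp * g0 = 3263.0 * 9.80665 = 31999.098950 m/s
mass ratio = exp(dv/ve) = exp(819.0/31999.098950) = 1.02592482
m_prop = m_dry * (mr - 1) = 3078.7 * (1.02592482 - 1)
m_prop = 79.8147 kg

79.8147 kg


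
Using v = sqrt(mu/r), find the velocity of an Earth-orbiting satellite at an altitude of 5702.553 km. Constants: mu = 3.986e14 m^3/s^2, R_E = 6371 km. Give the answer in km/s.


r = R_E + alt = 6371.0 + 5702.553 = 12073.5530 km = 1.2073553e+07 m
v = sqrt(mu/r) = sqrt(3.986e14 / 1.2073553e+07) = 5745.8079 m/s = 5.7458 km/s

5.7458 km/s


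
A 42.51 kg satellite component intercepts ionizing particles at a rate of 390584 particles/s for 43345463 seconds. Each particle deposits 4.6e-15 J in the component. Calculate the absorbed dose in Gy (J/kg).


Total energy deposited = rate * time * E_per
  = 390584 * 43345463 * 4.6e-15 = 0.0778782 J
Dose = E_total / mass = 0.0778782 / 42.51
Dose = 0.001831997 Gy

0.0018 Gy
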